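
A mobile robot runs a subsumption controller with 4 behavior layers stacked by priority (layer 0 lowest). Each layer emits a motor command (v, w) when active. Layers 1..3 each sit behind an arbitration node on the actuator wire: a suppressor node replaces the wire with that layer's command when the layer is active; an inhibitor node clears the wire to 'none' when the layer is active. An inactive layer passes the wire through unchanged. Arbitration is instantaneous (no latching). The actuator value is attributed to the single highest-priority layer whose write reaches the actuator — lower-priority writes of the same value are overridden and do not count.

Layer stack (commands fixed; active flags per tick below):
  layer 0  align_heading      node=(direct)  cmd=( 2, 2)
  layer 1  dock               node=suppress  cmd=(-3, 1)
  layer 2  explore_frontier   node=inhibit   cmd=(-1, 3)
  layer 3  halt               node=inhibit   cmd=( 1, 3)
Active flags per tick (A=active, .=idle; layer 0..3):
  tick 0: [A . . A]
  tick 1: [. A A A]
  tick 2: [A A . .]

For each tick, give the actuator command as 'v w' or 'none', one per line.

none
none
-3 1

tick 0:
  L0 align_heading: active, feeds wire = (2, 2)
  L1 dock: idle → wire stays (2, 2)
  L2 explore_frontier: idle → wire stays (2, 2)
  L3 halt: active, inhibitor → wire = none
  actuator = none
tick 1:
  L0 align_heading: idle → wire = none
  L1 dock: active, suppressor → wire = (-3, 1)
  L2 explore_frontier: active, inhibitor → wire = none
  L3 halt: active, inhibitor → wire = none
  actuator = none
tick 2:
  L0 align_heading: active, feeds wire = (2, 2)
  L1 dock: active, suppressor → wire = (-3, 1)
  L2 explore_frontier: idle → wire stays (-3, 1)
  L3 halt: idle → wire stays (-3, 1)
  actuator = (-3, 1)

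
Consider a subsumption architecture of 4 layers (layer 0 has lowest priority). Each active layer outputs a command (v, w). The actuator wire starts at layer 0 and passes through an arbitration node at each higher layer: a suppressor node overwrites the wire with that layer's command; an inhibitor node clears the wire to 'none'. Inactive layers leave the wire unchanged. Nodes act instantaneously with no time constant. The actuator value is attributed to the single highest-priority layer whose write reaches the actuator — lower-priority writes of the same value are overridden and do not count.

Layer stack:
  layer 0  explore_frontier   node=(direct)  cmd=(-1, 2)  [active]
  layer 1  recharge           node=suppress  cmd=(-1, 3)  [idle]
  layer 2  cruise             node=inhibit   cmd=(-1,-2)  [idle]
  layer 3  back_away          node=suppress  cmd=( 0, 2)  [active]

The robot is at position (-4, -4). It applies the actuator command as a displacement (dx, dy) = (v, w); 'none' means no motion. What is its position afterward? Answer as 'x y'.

layer 0 (explore_frontier) active — direct: (-1, 2)
layer 1 (recharge) idle — unchanged: (-1, 2)
layer 2 (cruise) idle — unchanged: (-1, 2)
layer 3 (back_away) active — suppresses: (0, 2)
→ actuator (0, 2)
position: (-4, -4) + (0, 2) = (-4, -2)

-4 -2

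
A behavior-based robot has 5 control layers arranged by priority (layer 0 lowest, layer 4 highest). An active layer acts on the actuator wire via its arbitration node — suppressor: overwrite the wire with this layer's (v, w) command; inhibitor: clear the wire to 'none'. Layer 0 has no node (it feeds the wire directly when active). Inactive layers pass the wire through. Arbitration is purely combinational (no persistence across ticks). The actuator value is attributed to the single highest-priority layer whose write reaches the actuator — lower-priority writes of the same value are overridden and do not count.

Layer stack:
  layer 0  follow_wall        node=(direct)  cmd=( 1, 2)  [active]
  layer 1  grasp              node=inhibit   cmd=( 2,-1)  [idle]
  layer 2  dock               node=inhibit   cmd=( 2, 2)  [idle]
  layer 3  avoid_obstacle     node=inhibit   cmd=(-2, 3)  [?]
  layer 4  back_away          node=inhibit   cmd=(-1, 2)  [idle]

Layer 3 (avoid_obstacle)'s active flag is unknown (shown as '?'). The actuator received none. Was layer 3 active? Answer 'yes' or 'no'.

If layer 3 is active=yes:
  actuator would be none
If layer 3 is active=no:
  actuator would be (1, 2)
Observed none, so layer 3 was active.

yes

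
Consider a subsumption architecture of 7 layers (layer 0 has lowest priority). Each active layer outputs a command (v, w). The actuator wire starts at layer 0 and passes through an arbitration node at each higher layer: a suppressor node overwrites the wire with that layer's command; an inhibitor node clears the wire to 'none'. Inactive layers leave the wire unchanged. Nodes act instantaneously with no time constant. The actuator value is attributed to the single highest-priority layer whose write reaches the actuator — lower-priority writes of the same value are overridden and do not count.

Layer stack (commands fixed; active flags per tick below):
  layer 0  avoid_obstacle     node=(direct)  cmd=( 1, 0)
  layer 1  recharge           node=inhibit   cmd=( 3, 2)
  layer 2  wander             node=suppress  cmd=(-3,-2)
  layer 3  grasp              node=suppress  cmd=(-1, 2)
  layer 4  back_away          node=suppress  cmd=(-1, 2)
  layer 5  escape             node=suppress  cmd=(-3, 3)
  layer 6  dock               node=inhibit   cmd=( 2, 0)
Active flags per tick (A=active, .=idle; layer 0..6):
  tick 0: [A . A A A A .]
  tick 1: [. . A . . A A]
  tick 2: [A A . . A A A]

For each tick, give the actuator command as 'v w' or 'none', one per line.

-3 3
none
none

tick 0:
  L0 avoid_obstacle: active, feeds wire = (1, 0)
  L1 recharge: idle → wire stays (1, 0)
  L2 wander: active, suppressor → wire = (-3, -2)
  L3 grasp: active, suppressor → wire = (-1, 2)
  L4 back_away: active, suppressor → wire = (-1, 2)
  L5 escape: active, suppressor → wire = (-3, 3)
  L6 dock: idle → wire stays (-3, 3)
  actuator = (-3, 3)
tick 1:
  L0 avoid_obstacle: idle → wire = none
  L1 recharge: idle → wire stays none
  L2 wander: active, suppressor → wire = (-3, -2)
  L3 grasp: idle → wire stays (-3, -2)
  L4 back_away: idle → wire stays (-3, -2)
  L5 escape: active, suppressor → wire = (-3, 3)
  L6 dock: active, inhibitor → wire = none
  actuator = none
tick 2:
  L0 avoid_obstacle: active, feeds wire = (1, 0)
  L1 recharge: active, inhibitor → wire = none
  L2 wander: idle → wire stays none
  L3 grasp: idle → wire stays none
  L4 back_away: active, suppressor → wire = (-1, 2)
  L5 escape: active, suppressor → wire = (-3, 3)
  L6 dock: active, inhibitor → wire = none
  actuator = none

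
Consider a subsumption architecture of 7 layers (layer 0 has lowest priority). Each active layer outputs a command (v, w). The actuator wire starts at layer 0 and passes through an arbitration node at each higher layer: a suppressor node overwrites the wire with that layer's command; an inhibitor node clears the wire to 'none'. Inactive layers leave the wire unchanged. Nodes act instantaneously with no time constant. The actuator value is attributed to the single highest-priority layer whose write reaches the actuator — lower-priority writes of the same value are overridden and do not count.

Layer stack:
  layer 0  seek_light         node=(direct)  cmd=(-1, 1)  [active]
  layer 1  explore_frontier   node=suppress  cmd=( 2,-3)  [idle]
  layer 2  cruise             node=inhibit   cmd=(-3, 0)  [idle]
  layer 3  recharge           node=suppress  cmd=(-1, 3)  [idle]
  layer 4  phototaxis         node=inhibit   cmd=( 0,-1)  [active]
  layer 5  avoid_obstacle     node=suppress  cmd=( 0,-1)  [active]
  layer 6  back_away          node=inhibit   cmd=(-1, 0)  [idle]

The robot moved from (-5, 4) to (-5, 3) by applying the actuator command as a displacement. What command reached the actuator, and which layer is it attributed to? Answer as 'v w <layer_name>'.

displacement = (-5, 3) − (-5, 4) = (0, -1)
L0 seek_light: active, feeds wire = (-1, 1)
L1 explore_frontier: idle → wire stays (-1, 1)
L2 cruise: idle → wire stays (-1, 1)
L3 recharge: idle → wire stays (-1, 1)
L4 phototaxis: active, inhibitor → wire = none
L5 avoid_obstacle: active, suppressor → wire = (0, -1)
L6 back_away: idle → wire stays (0, -1)
actuator = (0, -1) — from layer 5 (avoid_obstacle)

0 -1 avoid_obstacle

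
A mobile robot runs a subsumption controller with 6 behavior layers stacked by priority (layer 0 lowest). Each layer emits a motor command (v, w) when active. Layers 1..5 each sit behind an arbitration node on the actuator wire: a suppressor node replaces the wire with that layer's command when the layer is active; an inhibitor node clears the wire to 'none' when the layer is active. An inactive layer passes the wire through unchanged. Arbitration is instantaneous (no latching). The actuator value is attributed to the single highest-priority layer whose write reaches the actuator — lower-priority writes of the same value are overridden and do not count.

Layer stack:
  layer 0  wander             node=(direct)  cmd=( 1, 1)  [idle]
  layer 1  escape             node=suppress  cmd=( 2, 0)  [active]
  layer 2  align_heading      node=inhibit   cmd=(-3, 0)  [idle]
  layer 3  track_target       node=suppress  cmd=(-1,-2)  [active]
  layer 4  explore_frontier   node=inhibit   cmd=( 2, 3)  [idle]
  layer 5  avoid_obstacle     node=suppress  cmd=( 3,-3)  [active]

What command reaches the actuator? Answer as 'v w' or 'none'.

3 -3

L0 wander: idle → wire = none
L1 escape: active, suppressor → wire = (2, 0)
L2 align_heading: idle → wire stays (2, 0)
L3 track_target: active, suppressor → wire = (-1, -2)
L4 explore_frontier: idle → wire stays (-1, -2)
L5 avoid_obstacle: active, suppressor → wire = (3, -3)
actuator = (3, -3)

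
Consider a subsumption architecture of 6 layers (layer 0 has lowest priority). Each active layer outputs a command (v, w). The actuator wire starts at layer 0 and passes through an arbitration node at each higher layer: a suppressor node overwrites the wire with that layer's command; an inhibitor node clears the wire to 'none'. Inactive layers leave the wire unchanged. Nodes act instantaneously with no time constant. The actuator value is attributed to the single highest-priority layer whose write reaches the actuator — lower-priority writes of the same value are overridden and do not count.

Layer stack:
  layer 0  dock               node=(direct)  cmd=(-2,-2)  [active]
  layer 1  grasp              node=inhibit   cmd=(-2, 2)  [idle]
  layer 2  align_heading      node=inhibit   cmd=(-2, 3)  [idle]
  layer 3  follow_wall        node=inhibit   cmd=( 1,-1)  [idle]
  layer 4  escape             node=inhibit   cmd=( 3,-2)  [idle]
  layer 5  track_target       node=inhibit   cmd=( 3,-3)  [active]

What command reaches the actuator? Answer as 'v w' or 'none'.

[0] dock on; wire := (-2, -2)
[1] grasp off; pass (-2, -2)
[2] align_heading off; pass (-2, -2)
[3] follow_wall off; pass (-2, -2)
[4] escape off; pass (-2, -2)
[5] track_target on (inhibit); wire := none
output none

none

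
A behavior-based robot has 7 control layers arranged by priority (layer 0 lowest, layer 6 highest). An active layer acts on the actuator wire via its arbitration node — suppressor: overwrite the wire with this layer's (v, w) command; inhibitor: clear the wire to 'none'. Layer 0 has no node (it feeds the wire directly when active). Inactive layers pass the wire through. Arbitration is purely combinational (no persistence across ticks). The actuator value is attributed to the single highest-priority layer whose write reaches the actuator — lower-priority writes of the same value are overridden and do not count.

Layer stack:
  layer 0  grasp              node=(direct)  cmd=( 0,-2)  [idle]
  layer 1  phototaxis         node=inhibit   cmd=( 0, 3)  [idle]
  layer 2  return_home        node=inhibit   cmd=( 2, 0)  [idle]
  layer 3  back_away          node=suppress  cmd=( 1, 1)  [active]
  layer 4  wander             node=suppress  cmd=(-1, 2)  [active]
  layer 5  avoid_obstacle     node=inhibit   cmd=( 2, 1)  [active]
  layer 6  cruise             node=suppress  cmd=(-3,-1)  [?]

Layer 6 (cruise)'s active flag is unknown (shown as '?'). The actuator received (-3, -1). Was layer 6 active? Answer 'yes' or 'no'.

If layer 6 is active=yes:
  actuator would be (-3, -1)
If layer 6 is active=no:
  actuator would be none
Observed (-3, -1), so layer 6 was active.

yes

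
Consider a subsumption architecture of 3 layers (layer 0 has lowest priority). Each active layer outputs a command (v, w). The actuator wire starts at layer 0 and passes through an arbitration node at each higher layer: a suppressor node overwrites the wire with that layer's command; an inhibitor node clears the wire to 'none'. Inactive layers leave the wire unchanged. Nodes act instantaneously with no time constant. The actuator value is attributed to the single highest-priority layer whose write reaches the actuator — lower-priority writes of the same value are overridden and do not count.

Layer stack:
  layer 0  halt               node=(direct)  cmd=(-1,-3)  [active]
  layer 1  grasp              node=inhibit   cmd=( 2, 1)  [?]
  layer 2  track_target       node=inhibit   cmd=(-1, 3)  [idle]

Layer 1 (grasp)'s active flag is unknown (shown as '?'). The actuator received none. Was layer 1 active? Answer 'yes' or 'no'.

yes

If layer 1 is active=yes:
  actuator would be none
If layer 1 is active=no:
  actuator would be (-1, -3)
Observed none, so layer 1 was active.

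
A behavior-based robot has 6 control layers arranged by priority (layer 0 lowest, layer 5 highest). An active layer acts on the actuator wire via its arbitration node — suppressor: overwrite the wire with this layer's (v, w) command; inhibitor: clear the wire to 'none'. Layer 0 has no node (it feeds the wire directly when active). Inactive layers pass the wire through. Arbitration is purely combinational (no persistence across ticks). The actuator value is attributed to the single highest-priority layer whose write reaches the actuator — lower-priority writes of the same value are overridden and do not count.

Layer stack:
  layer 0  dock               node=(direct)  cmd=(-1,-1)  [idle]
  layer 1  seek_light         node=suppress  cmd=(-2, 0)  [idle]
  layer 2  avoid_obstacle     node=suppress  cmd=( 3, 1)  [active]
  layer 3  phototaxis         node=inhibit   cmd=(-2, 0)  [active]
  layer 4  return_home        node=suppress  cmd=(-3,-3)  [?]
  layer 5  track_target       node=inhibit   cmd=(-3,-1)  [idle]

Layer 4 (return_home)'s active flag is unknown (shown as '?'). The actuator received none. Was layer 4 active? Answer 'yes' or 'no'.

If layer 4 is active=yes:
  actuator would be (-3, -3)
If layer 4 is active=no:
  actuator would be none
Observed none, so layer 4 was idle.

no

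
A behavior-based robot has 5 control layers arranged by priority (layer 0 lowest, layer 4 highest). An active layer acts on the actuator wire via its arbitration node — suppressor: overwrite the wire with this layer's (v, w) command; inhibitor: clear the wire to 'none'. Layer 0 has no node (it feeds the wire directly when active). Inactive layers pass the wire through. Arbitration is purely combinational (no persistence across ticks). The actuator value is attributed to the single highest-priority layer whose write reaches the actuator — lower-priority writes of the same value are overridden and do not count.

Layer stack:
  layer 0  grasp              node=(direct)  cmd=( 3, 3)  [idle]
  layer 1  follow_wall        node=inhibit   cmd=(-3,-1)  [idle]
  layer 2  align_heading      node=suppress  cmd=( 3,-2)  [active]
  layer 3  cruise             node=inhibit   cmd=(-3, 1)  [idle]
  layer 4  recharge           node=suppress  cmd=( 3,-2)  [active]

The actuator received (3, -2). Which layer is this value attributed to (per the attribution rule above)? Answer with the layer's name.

recharge

layer 0 (grasp) idle — none
layer 1 (follow_wall) idle — unchanged: none
layer 2 (align_heading) active — suppresses: (3, -2)
layer 3 (cruise) idle — unchanged: (3, -2)
layer 4 (recharge) active — suppresses: (3, -2)
→ actuator (3, -2)
last writer: layer 4 = recharge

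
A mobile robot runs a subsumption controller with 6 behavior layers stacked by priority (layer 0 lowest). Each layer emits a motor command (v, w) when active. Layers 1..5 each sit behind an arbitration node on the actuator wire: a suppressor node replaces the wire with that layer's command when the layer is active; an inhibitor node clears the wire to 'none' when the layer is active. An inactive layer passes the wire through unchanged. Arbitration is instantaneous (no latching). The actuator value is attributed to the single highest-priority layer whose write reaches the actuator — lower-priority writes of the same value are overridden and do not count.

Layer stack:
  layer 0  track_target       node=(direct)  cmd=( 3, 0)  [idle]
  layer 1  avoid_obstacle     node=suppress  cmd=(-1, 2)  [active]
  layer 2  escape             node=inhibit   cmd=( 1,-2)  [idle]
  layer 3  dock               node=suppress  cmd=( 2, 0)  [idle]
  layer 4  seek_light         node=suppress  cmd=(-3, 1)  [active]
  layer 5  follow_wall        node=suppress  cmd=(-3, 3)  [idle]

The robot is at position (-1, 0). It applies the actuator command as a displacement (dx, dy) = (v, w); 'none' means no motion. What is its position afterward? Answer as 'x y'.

L0 track_target: idle → wire = none
L1 avoid_obstacle: active, suppressor → wire = (-1, 2)
L2 escape: idle → wire stays (-1, 2)
L3 dock: idle → wire stays (-1, 2)
L4 seek_light: active, suppressor → wire = (-3, 1)
L5 follow_wall: idle → wire stays (-3, 1)
actuator = (-3, 1)
position: (-1, 0) + (-3, 1) = (-4, 1)

-4 1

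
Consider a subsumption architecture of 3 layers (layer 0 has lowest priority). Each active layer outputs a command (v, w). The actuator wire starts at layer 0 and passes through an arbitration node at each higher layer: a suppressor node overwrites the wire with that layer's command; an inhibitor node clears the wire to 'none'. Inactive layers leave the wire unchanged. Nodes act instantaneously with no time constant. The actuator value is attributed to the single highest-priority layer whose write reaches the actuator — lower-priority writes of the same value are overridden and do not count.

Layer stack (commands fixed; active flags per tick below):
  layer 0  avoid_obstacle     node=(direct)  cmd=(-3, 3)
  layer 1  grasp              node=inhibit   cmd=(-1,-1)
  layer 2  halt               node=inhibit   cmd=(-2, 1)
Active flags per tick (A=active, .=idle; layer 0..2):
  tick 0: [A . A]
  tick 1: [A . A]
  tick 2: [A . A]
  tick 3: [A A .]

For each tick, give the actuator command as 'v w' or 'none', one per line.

tick 0:
  layer 0 (avoid_obstacle) active — direct: (-3, 3)
  layer 1 (grasp) idle — unchanged: (-3, 3)
  layer 2 (halt) active — inhibits: none
  → actuator none
tick 1:
  layer 0 (avoid_obstacle) active — direct: (-3, 3)
  layer 1 (grasp) idle — unchanged: (-3, 3)
  layer 2 (halt) active — inhibits: none
  → actuator none
tick 2:
  layer 0 (avoid_obstacle) active — direct: (-3, 3)
  layer 1 (grasp) idle — unchanged: (-3, 3)
  layer 2 (halt) active — inhibits: none
  → actuator none
tick 3:
  layer 0 (avoid_obstacle) active — direct: (-3, 3)
  layer 1 (grasp) active — inhibits: none
  layer 2 (halt) idle — unchanged: none
  → actuator none

none
none
none
none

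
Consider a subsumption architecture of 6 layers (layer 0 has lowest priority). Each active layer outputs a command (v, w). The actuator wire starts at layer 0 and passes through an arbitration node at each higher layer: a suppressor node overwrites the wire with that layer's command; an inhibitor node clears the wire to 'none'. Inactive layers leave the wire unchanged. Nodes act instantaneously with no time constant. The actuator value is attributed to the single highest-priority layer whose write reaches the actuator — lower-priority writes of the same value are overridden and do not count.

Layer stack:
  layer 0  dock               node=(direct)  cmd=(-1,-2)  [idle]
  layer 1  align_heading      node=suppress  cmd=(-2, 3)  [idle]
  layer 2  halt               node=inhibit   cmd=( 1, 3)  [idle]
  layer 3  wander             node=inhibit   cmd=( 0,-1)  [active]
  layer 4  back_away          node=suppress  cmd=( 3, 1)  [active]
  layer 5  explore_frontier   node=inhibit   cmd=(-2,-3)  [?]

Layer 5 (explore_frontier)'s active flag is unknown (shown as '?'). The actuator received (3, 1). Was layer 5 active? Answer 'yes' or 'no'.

If layer 5 is active=yes:
  actuator would be none
If layer 5 is active=no:
  actuator would be (3, 1)
Observed (3, 1), so layer 5 was idle.

no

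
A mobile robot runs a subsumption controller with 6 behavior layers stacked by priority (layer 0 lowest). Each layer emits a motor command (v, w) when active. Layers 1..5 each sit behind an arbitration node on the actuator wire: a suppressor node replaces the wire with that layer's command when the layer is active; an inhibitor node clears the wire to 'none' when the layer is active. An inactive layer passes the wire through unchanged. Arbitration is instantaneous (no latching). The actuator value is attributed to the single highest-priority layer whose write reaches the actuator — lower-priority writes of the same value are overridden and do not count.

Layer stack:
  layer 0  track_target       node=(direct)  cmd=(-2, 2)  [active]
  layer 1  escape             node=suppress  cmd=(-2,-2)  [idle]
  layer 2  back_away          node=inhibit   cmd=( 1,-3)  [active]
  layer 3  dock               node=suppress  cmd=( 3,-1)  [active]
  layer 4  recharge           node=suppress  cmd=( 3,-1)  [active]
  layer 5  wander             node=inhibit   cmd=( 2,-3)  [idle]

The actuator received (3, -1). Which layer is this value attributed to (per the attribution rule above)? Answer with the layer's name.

recharge

L0 track_target: active, feeds wire = (-2, 2)
L1 escape: idle → wire stays (-2, 2)
L2 back_away: active, inhibitor → wire = none
L3 dock: active, suppressor → wire = (3, -1)
L4 recharge: active, suppressor → wire = (3, -1)
L5 wander: idle → wire stays (3, -1)
actuator = (3, -1)
last writer: layer 4 = recharge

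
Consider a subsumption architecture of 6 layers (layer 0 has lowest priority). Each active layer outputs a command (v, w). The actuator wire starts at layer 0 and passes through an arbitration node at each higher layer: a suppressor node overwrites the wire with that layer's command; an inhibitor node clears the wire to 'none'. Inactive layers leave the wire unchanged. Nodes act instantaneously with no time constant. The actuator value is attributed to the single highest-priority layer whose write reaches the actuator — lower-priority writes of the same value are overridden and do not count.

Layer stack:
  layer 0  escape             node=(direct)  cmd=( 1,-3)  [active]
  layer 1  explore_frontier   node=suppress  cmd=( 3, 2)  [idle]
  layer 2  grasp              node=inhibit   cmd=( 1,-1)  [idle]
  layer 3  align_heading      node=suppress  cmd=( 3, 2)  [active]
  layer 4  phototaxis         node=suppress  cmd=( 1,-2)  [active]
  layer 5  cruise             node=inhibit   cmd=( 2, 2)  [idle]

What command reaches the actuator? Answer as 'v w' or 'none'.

L0 escape: active, feeds wire = (1, -3)
L1 explore_frontier: idle → wire stays (1, -3)
L2 grasp: idle → wire stays (1, -3)
L3 align_heading: active, suppressor → wire = (3, 2)
L4 phototaxis: active, suppressor → wire = (1, -2)
L5 cruise: idle → wire stays (1, -2)
actuator = (1, -2)

1 -2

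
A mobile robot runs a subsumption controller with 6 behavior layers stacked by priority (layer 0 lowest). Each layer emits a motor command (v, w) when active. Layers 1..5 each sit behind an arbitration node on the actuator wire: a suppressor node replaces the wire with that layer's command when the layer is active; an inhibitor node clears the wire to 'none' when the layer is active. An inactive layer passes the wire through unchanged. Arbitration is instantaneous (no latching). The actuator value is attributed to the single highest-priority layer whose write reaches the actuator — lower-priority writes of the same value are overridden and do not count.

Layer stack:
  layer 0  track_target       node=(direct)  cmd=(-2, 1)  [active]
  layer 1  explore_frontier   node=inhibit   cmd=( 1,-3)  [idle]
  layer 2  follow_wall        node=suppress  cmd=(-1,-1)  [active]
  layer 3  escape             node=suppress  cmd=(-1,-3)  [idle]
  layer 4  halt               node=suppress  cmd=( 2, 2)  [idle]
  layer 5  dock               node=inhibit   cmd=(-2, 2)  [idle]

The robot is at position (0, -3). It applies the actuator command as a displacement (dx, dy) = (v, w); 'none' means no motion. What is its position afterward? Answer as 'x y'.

layer 0 (track_target) active — direct: (-2, 1)
layer 1 (explore_frontier) idle — unchanged: (-2, 1)
layer 2 (follow_wall) active — suppresses: (-1, -1)
layer 3 (escape) idle — unchanged: (-1, -1)
layer 4 (halt) idle — unchanged: (-1, -1)
layer 5 (dock) idle — unchanged: (-1, -1)
→ actuator (-1, -1)
position: (0, -3) + (-1, -1) = (-1, -4)

-1 -4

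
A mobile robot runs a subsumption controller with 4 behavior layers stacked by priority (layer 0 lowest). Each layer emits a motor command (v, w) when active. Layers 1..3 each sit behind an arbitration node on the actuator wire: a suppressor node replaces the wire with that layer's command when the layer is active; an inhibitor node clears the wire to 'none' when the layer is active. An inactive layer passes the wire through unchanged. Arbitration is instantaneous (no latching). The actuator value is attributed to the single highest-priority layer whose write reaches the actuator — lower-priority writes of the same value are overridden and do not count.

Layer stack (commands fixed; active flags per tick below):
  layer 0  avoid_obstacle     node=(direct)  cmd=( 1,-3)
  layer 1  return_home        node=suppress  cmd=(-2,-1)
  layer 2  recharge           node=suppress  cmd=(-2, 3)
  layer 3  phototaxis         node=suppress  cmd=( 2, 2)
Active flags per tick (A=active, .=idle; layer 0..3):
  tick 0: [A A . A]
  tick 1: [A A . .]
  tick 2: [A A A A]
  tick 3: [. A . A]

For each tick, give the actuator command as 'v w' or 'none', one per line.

tick 0:
  L0 avoid_obstacle: active, feeds wire = (1, -3)
  L1 return_home: active, suppressor → wire = (-2, -1)
  L2 recharge: idle → wire stays (-2, -1)
  L3 phototaxis: active, suppressor → wire = (2, 2)
  actuator = (2, 2)
tick 1:
  L0 avoid_obstacle: active, feeds wire = (1, -3)
  L1 return_home: active, suppressor → wire = (-2, -1)
  L2 recharge: idle → wire stays (-2, -1)
  L3 phototaxis: idle → wire stays (-2, -1)
  actuator = (-2, -1)
tick 2:
  L0 avoid_obstacle: active, feeds wire = (1, -3)
  L1 return_home: active, suppressor → wire = (-2, -1)
  L2 recharge: active, suppressor → wire = (-2, 3)
  L3 phototaxis: active, suppressor → wire = (2, 2)
  actuator = (2, 2)
tick 3:
  L0 avoid_obstacle: idle → wire = none
  L1 return_home: active, suppressor → wire = (-2, -1)
  L2 recharge: idle → wire stays (-2, -1)
  L3 phototaxis: active, suppressor → wire = (2, 2)
  actuator = (2, 2)

2 2
-2 -1
2 2
2 2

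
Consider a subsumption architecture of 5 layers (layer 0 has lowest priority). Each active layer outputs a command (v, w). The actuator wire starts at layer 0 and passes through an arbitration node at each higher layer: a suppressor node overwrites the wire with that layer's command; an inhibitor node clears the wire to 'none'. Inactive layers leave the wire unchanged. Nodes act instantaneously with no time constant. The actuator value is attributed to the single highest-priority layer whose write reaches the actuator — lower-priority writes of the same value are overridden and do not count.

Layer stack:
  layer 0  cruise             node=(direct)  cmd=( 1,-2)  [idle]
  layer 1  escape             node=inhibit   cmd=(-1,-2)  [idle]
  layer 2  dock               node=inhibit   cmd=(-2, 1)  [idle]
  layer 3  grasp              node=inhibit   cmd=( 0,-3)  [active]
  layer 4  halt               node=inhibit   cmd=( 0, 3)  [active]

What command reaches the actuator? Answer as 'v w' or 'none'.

[0] cruise off; wire := none
[1] escape off; pass none
[2] dock off; pass none
[3] grasp on (inhibit); wire := none
[4] halt on (inhibit); wire := none
output none

none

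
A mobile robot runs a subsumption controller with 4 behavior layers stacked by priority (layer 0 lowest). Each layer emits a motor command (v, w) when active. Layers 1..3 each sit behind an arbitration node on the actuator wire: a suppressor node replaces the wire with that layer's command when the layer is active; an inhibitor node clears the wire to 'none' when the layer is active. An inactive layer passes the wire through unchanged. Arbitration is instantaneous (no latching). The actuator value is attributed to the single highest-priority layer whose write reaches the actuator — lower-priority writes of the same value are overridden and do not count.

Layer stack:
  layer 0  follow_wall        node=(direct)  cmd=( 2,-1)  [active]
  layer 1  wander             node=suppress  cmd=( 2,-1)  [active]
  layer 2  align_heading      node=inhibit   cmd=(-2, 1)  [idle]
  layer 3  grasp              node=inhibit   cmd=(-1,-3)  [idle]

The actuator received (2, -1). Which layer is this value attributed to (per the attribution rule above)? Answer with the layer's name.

wander

layer 0 (follow_wall) active — direct: (2, -1)
layer 1 (wander) active — suppresses: (2, -1)
layer 2 (align_heading) idle — unchanged: (2, -1)
layer 3 (grasp) idle — unchanged: (2, -1)
→ actuator (2, -1)
last writer: layer 1 = wander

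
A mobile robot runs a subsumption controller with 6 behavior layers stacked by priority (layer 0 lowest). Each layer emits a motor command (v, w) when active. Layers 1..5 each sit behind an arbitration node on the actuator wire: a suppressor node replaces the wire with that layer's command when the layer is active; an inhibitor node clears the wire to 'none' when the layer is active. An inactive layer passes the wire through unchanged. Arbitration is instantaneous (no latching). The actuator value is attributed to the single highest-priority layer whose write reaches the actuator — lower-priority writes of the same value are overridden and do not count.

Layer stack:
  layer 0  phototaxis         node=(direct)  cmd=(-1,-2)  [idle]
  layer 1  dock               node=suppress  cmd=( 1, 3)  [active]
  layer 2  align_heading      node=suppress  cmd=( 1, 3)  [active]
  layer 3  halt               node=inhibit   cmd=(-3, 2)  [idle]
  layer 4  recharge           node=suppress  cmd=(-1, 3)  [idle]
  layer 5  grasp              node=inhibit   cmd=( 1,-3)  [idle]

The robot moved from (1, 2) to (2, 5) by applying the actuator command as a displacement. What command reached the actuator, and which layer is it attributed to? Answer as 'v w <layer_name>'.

1 3 align_heading

displacement = (2, 5) − (1, 2) = (1, 3)
[0] phototaxis off; wire := none
[1] dock on (suppress); wire := (1, 3)
[2] align_heading on (suppress); wire := (1, 3)
[3] halt off; pass (1, 3)
[4] recharge off; pass (1, 3)
[5] grasp off; pass (1, 3)
output (1, 3) — from layer 2 (align_heading)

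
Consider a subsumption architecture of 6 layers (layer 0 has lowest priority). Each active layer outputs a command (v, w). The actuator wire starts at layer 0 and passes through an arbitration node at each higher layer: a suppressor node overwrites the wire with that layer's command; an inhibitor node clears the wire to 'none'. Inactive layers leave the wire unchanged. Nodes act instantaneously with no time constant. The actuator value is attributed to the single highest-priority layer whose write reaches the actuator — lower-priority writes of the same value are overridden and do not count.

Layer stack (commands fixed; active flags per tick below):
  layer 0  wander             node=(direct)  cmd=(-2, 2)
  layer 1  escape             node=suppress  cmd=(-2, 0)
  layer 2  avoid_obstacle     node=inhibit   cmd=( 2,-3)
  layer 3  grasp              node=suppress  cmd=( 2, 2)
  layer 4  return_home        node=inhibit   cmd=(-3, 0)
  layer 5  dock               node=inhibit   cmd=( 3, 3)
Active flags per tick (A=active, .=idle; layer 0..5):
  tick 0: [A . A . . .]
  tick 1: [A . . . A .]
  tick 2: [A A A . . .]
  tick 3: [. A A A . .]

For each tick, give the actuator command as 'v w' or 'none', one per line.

tick 0:
  L0 wander: active, feeds wire = (-2, 2)
  L1 escape: idle → wire stays (-2, 2)
  L2 avoid_obstacle: active, inhibitor → wire = none
  L3 grasp: idle → wire stays none
  L4 return_home: idle → wire stays none
  L5 dock: idle → wire stays none
  actuator = none
tick 1:
  L0 wander: active, feeds wire = (-2, 2)
  L1 escape: idle → wire stays (-2, 2)
  L2 avoid_obstacle: idle → wire stays (-2, 2)
  L3 grasp: idle → wire stays (-2, 2)
  L4 return_home: active, inhibitor → wire = none
  L5 dock: idle → wire stays none
  actuator = none
tick 2:
  L0 wander: active, feeds wire = (-2, 2)
  L1 escape: active, suppressor → wire = (-2, 0)
  L2 avoid_obstacle: active, inhibitor → wire = none
  L3 grasp: idle → wire stays none
  L4 return_home: idle → wire stays none
  L5 dock: idle → wire stays none
  actuator = none
tick 3:
  L0 wander: idle → wire = none
  L1 escape: active, suppressor → wire = (-2, 0)
  L2 avoid_obstacle: active, inhibitor → wire = none
  L3 grasp: active, suppressor → wire = (2, 2)
  L4 return_home: idle → wire stays (2, 2)
  L5 dock: idle → wire stays (2, 2)
  actuator = (2, 2)

none
none
none
2 2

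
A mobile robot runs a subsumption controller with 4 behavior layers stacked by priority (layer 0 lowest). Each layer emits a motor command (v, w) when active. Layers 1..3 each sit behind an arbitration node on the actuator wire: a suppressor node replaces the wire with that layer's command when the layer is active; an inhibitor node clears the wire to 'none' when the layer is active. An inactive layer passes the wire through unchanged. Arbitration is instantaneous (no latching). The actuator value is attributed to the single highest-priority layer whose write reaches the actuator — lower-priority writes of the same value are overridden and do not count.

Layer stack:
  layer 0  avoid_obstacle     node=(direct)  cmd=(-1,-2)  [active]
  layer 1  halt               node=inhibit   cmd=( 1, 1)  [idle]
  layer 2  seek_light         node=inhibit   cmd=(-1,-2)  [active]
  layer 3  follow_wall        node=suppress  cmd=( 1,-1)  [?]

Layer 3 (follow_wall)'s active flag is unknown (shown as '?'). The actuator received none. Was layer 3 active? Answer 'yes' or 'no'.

If layer 3 is active=yes:
  actuator would be (1, -1)
If layer 3 is active=no:
  actuator would be none
Observed none, so layer 3 was idle.

no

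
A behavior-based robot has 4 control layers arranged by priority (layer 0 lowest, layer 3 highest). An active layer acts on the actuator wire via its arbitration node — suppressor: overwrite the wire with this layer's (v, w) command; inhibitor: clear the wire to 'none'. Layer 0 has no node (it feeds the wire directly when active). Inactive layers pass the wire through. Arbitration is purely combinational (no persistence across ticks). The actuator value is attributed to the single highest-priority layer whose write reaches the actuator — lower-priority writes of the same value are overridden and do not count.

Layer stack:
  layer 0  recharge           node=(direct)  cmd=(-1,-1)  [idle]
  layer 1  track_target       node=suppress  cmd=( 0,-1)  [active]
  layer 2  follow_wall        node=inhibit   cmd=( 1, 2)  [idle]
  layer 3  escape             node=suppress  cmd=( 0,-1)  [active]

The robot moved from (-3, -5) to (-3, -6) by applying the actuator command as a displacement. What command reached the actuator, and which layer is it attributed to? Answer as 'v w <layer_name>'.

displacement = (-3, -6) − (-3, -5) = (0, -1)
layer 0 (recharge) idle — none
layer 1 (track_target) active — suppresses: (0, -1)
layer 2 (follow_wall) idle — unchanged: (0, -1)
layer 3 (escape) active — suppresses: (0, -1)
→ actuator (0, -1) — from layer 3 (escape)

0 -1 escape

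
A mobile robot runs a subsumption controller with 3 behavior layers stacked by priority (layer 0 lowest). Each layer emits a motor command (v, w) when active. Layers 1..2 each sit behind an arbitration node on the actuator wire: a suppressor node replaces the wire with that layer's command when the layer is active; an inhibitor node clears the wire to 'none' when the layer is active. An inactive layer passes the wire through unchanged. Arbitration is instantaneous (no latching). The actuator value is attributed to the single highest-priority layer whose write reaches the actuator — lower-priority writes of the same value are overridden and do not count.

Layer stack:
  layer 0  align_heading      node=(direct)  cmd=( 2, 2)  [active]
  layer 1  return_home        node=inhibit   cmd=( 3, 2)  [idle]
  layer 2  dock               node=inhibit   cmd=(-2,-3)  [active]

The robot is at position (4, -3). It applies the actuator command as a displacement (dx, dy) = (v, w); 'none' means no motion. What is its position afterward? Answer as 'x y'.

[0] align_heading on; wire := (2, 2)
[1] return_home off; pass (2, 2)
[2] dock on (inhibit); wire := none
output none
position: (4, -3) + none = (4, -3)

4 -3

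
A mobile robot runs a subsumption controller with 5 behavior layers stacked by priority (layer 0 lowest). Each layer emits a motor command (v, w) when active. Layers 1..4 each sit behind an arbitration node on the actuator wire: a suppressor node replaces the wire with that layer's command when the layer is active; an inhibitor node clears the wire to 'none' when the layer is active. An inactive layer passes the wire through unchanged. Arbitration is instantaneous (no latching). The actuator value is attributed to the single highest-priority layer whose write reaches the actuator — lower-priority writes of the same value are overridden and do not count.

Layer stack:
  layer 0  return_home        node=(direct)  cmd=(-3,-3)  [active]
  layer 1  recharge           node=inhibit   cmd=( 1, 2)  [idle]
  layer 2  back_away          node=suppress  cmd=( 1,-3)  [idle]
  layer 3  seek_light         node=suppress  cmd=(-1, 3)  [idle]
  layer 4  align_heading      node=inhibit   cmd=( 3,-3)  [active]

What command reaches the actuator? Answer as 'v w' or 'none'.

none

[0] return_home on; wire := (-3, -3)
[1] recharge off; pass (-3, -3)
[2] back_away off; pass (-3, -3)
[3] seek_light off; pass (-3, -3)
[4] align_heading on (inhibit); wire := none
output none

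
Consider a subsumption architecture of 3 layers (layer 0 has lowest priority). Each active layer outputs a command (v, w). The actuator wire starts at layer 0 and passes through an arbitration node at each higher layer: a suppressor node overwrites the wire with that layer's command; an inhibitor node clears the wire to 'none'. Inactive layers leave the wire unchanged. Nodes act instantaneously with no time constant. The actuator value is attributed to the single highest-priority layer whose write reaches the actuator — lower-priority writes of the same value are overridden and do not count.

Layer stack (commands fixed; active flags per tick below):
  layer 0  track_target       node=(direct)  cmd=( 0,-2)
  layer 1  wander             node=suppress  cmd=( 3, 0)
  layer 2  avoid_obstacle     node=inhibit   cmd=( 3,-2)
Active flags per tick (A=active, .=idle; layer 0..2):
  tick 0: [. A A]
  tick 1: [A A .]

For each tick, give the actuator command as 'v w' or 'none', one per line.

none
3 0

tick 0:
  [0] track_target off; wire := none
  [1] wander on (suppress); wire := (3, 0)
  [2] avoid_obstacle on (inhibit); wire := none
  output none
tick 1:
  [0] track_target on; wire := (0, -2)
  [1] wander on (suppress); wire := (3, 0)
  [2] avoid_obstacle off; pass (3, 0)
  output (3, 0)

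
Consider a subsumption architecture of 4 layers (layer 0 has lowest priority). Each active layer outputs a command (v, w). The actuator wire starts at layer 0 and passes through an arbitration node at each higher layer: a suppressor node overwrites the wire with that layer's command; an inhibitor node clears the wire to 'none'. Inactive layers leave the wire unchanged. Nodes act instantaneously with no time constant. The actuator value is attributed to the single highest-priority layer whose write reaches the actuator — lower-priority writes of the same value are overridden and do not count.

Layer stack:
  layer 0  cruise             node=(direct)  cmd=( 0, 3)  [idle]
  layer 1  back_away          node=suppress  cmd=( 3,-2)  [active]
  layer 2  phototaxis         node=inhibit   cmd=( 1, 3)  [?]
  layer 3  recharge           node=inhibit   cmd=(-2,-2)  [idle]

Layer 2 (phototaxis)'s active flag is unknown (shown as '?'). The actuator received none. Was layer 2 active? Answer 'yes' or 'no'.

If layer 2 is active=yes:
  actuator would be none
If layer 2 is active=no:
  actuator would be (3, -2)
Observed none, so layer 2 was active.

yes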